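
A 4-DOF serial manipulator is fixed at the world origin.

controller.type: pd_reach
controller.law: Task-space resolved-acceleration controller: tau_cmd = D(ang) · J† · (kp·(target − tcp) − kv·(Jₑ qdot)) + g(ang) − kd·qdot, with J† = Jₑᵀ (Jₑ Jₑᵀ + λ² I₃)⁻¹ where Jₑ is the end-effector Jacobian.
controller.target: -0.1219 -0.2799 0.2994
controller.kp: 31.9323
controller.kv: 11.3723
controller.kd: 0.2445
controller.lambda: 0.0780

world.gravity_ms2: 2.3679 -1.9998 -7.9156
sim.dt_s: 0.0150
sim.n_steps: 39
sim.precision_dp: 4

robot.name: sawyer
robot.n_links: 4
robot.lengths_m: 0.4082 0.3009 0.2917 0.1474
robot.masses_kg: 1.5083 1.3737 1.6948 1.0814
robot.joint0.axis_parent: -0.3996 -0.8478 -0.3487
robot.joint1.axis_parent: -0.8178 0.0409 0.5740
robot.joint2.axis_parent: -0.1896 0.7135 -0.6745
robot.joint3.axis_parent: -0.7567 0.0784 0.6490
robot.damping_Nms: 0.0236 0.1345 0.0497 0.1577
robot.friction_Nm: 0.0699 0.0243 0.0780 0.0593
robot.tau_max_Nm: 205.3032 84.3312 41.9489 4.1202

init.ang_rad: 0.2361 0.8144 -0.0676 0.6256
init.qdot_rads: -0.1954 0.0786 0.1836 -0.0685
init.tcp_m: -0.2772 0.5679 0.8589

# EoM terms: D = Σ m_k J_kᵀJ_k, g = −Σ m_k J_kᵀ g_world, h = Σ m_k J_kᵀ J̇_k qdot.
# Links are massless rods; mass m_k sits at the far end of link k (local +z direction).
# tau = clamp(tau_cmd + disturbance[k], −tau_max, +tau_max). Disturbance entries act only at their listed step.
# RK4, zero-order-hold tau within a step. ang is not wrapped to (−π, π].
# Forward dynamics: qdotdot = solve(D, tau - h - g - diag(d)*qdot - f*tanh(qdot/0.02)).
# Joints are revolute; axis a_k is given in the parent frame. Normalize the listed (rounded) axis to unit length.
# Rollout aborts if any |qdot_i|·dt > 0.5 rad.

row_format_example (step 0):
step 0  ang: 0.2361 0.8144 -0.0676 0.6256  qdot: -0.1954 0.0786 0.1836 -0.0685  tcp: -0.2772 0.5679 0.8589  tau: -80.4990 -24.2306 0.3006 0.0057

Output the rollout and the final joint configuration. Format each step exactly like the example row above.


step 1  ang: 0.2230 0.8276 -0.0748 0.6359  qdot: -1.5529 1.6920 -1.1213 1.3599  tcp: -0.2746 0.5654 0.8585  tau: -69.1698 -21.4367 0.2921 -0.3002
step 2  ang: 0.1909 0.8639 -0.0986 0.6610  qdot: -2.7211 3.1413 -1.9848 1.9830  tcp: -0.2712 0.5589 0.8566  tau: -54.9493 -17.0915 -0.1603 -0.2501
step 3  ang: 0.1428 0.9204 -0.1312 0.6937  qdot: -3.6953 4.3867 -2.2895 2.3805  tcp: -0.2664 0.5483 0.8535  tau: -39.3207 -12.1926 -0.8684 -0.1041
step 4  ang: 0.0816 0.9937 -0.1642 0.7313  qdot: -4.4727 5.3707 -2.0292 2.6245  tcp: -0.2597 0.5341 0.8494  tau: -24.2033 -7.3952 -1.5757 0.0599
step 5  ang: 0.0101 1.0794 -0.1896 0.7713  qdot: -5.0603 6.0376 -1.2886 2.6866  tcp: -0.2512 0.5169 0.8441  tau: -11.3139 -3.1770 -2.1267 0.2088
step 6  ang: -0.0689 1.1727 -0.2013 0.8107  qdot: -5.4742 6.3670 -0.2219 2.5507  tcp: -0.2410 0.4973 0.8375  tau: -1.5641 0.1880 -2.5094 0.3254
step 7  ang: -0.1531 1.2686 -0.1958 0.8467  qdot: -5.7350 6.3932 0.9714 2.2310  tcp: -0.2296 0.4763 0.8296  tau: 5.0519 2.6376 -2.7657 0.4044
step 8  ang: -0.2401 1.3631 -0.1725 0.8773  qdot: -5.8609 6.1808 2.1271 1.8380  tcp: -0.2176 0.4544 0.8203  tau: 9.1800 4.2321 -2.9809 0.4303
step 9  ang: -0.3282 1.4533 -0.1330 0.9017  qdot: -5.8759 5.8246 3.1132 1.4377  tcp: -0.2056 0.4321 0.8096  tau: 11.7402 5.1572 -3.1677 0.4067
step 10  ang: -0.4158 1.5375 -0.0804 0.9204  qdot: -5.8052 5.4129 3.8623 1.0747  tcp: -0.1941 0.4094 0.7976  tau: 13.5170 5.5930 -3.3077 0.3414
step 11  ang: -0.5019 1.6156 -0.0185 0.9340  qdot: -5.6716 5.0061 4.3663 0.7728  tcp: -0.1833 0.3863 0.7845  tau: 14.9797 5.6590 -3.3881 0.2436
step 12  ang: -0.5857 1.6879 0.0494 0.9437  qdot: -5.4929 4.6358 4.6532 0.5392  tcp: -0.1734 0.3628 0.7705  tau: 16.3186 5.4207 -3.4102 0.1229
step 13  ang: -0.6665 1.7549 0.1201 0.9504  qdot: -5.2825 4.3129 4.7648 0.3697  tcp: -0.1643 0.3389 0.7559  tau: 17.5635 4.9180 -3.3841 -0.0113
step 14  ang: -0.7440 1.8174 0.1915 0.9549  qdot: -5.0501 4.0369 4.7435 0.2536  tcp: -0.1559 0.3148 0.7408  tau: 18.6839 4.1885 -3.3211 -0.1510
step 15  ang: -0.8178 1.8761 0.2619 0.9581  qdot: -4.8032 3.8022 4.6258 0.1780  tcp: -0.1483 0.2904 0.7255  tau: 19.6429 3.2751 -3.2296 -0.2892
step 16  ang: -0.8880 1.9316 0.3299 0.9603  qdot: -4.5476 3.6013 4.4413 0.1307  tcp: -0.1414 0.2660 0.7101  tau: 20.4182 2.2251 -3.1155 -0.4209
step 17  ang: -0.9542 1.9842 0.3949 0.9620  qdot: -4.2879 3.4274 4.2127 0.1014  tcp: -0.1351 0.2416 0.6947  tau: 21.0046 1.0856 -2.9822 -0.5428
step 18  ang: -1.0165 2.0344 0.4561 0.9634  qdot: -4.0277 3.2740 3.9569 0.0827  tcp: -0.1294 0.2175 0.6794  tau: 21.4108 -0.1002 -2.8322 -0.6529
step 19  ang: -1.0750 2.0824 0.5135 0.9646  qdot: -3.7700 3.1361 3.6868 0.0694  tcp: -0.1243 0.1937 0.6644  tau: 21.6541 -1.2960 -2.6681 -0.7506
step 20  ang: -1.1296 2.1285 0.5667 0.9656  qdot: -3.5172 3.0096 3.4117 0.0582  tcp: -0.1196 0.1704 0.6497  tau: 21.7563 -2.4726 -2.4923 -0.8358
step 21  ang: -1.1805 2.1727 0.6158 0.9664  qdot: -3.2712 2.8914 3.1384 0.0476  tcp: -0.1154 0.1477 0.6353  tau: 21.7405 -3.6084 -2.3079 -0.9093
step 22  ang: -1.2278 2.2152 0.6609 0.9670  qdot: -3.0335 2.7791 2.8720 0.0373  tcp: -0.1117 0.1255 0.6213  tau: 21.6295 -4.6883 -2.1179 -0.9722
step 23  ang: -1.2716 2.2561 0.7021 0.9676  qdot: -2.8052 2.6710 2.6158 0.0284  tcp: -0.1084 0.1041 0.6076  tau: 21.4448 -5.7030 -1.9256 -1.0260
step 24  ang: -1.3120 2.2953 0.7395 0.9680  qdot: -2.5870 2.5659 2.3723 0.0216  tcp: -0.1055 0.0833 0.5944  tau: 21.2050 -6.6471 -1.7340 -1.0719
step 25  ang: -1.3492 2.3330 0.7733 0.9684  qdot: -2.3796 2.4630 2.1432 0.0178  tcp: -0.1029 0.0634 0.5815  tau: 20.9260 -7.5181 -1.5461 -1.1112
step 26  ang: -1.3834 2.3692 0.8039 0.9687  qdot: -2.1833 2.3621 1.9293 0.0157  tcp: -0.1007 0.0441 0.5691  tau: 20.6188 -8.3144 -1.3647 -1.1443
step 27  ang: -1.4148 2.4038 0.8313 0.9690  qdot: -1.9983 2.2632 1.7311 0.0123  tcp: -0.0988 0.0257 0.5570  tau: 20.2907 -9.0346 -1.1924 -1.1709
step 28  ang: -1.4435 2.4370 0.8559 0.9694  qdot: -1.8244 2.1659 1.5487 0.0129  tcp: -0.0972 0.0080 0.5454  tau: 19.9547 -9.6855 -1.0304 -1.1936
step 29  ang: -1.4696 2.4688 0.8779 0.9696  qdot: -1.6620 2.0713 1.3820 0.0026  tcp: -0.0959 -0.0089 0.5341  tau: 19.6020 -10.2577 -0.8819 -1.2079
step 30  ang: -1.4934 2.4991 0.8975 0.9699  qdot: -1.5097 1.9770 1.2302 0.0206  tcp: -0.0948 -0.0250 0.5233  tau: 19.2791 -10.7898 -0.7423 -1.2278
step 31  ang: -1.5150 2.5281 0.9149 0.9700  qdot: -1.3682 1.8859 1.0927 0.0220  tcp: -0.0939 -0.0404 0.5128  tau: 18.9387 -11.2436 -0.6187 -1.2380
step 32  ang: -1.5345 2.5557 0.9303 0.9701  qdot: -1.2368 1.7973 0.9690 0.0221  tcp: -0.0932 -0.0550 0.5027  tau: 18.6032 -11.6398 -0.5085 -1.2446
step 33  ang: -1.5521 2.5821 0.9440 0.9702  qdot: -1.1152 1.7114 0.8581 0.0215  tcp: -0.0927 -0.0688 0.4930  tau: 18.2752 -11.9833 -0.4116 -1.2482
step 34  ang: -1.5680 2.6071 0.9562 0.9703  qdot: -1.0029 1.6283 0.7591 0.0203  tcp: -0.0923 -0.0820 0.4837  tau: 17.9566 -12.2789 -0.3274 -1.2492
step 35  ang: -1.5823 2.6310 0.9669 0.9703  qdot: -0.8993 1.5481 0.6710 0.0188  tcp: -0.0921 -0.0945 0.4747  tau: 17.6488 -12.5313 -0.2551 -1.2480
step 36  ang: -1.5951 2.6536 0.9764 0.9703  qdot: -0.8041 1.4709 0.5930 0.0172  tcp: -0.0920 -0.1063 0.4661  tau: 17.3527 -12.7448 -0.1940 -1.2450
step 37  ang: -1.6065 2.6751 0.9847 0.9704  qdot: -0.7167 1.3966 0.5241 0.0155  tcp: -0.0921 -0.1174 0.4579  tau: 17.0689 -12.9235 -0.1430 -1.2405
step 38  ang: -1.6166 2.6956 0.9921 0.9703  qdot: -0.6366 1.3253 0.4633 0.0138  tcp: -0.0922 -0.1279 0.4499  tau: 16.7976 -13.0712 -0.1013 -1.2347
step 39  ang: -1.6256 2.7149 0.9987 0.9703  qdot: -0.5633 1.2569 0.4098 0.0121  tcp: -0.0925 -0.1379 0.4423
final ang (rad): -1.6256 2.7149 0.9987 0.9703


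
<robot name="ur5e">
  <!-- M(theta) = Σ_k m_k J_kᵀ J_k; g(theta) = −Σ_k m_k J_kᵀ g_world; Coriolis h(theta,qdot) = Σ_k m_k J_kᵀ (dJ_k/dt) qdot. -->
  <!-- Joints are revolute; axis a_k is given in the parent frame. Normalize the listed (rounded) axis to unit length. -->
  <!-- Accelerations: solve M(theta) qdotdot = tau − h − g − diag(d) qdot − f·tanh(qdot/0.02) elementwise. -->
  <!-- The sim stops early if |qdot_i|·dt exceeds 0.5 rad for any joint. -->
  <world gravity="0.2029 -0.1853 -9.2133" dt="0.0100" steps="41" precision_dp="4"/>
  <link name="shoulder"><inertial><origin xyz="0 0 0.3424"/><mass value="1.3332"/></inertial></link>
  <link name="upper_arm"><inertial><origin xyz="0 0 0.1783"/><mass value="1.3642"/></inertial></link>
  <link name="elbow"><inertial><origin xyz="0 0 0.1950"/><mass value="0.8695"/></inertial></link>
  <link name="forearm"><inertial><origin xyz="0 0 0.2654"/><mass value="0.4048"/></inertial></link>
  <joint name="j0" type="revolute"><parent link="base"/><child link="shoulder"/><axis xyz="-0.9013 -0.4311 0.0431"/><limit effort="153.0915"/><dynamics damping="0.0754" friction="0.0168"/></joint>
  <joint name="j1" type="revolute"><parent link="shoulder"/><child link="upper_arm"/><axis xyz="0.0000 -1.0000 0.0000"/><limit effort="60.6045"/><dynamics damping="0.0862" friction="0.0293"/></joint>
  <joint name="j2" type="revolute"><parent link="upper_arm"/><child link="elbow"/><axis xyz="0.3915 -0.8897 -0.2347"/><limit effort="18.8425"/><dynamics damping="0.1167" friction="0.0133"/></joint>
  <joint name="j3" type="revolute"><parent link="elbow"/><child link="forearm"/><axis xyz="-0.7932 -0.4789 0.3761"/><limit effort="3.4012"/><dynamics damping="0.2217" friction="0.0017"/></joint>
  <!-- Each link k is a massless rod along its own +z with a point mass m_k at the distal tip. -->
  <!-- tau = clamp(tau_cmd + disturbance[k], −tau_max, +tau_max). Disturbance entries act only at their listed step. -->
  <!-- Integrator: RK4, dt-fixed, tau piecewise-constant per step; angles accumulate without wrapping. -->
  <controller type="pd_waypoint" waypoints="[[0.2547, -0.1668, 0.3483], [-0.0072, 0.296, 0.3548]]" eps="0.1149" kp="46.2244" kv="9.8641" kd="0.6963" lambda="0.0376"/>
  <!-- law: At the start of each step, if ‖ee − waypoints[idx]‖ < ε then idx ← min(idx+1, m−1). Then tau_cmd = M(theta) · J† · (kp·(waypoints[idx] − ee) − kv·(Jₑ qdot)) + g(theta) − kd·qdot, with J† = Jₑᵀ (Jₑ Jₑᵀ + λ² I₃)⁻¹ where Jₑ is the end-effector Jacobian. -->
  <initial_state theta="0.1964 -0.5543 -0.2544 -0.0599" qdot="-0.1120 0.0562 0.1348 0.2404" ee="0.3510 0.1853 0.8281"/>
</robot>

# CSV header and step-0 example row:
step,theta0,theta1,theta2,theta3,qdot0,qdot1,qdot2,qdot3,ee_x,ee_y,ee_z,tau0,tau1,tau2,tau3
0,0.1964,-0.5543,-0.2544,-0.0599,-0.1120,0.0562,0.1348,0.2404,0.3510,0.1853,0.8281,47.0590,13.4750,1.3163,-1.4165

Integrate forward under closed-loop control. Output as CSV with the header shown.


step,theta0,theta1,theta2,theta3,qdot0,qdot1,qdot2,qdot3,ee_x,ee_y,ee_z,tau0,tau1,tau2,tau3
1,0.1979,-0.5509,-0.2565,-0.0724,0.4057,0.6045,-0.5330,-2.6770,0.3506,0.1843,0.8282,46.2990,12.9538,1.8468,0.7289
2,0.2044,-0.5446,-0.2619,-0.1053,0.8958,0.6570,-0.5552,-3.8741,0.3500,0.1832,0.8274,43.9569,11.7614,1.6478,1.4045
3,0.2156,-0.5386,-0.2667,-0.1467,1.3523,0.5396,-0.4029,-4.3972,0.3482,0.1837,0.8263,39.4589,10.0531,1.2463,1.5128
4,0.2312,-0.5342,-0.2697,-0.1917,1.7608,0.3568,-0.2168,-4.5906,0.3451,0.1861,0.8247,33.4342,8.1272,0.8304,1.3646
5,0.2506,-0.5316,-0.2710,-0.2376,2.1101,0.1540,-0.0484,-4.5969,0.3408,0.1906,0.8228,26.7634,6.2287,0.4734,1.0939
6,0.2731,-0.5311,-0.2709,-0.2831,2.3955,-0.0379,0.0716,-4.4991,0.3354,0.1971,0.8204,20.1115,4.4947,0.2085,0.7762
7,0.2982,-0.5323,-0.2698,-0.3273,2.6192,-0.2063,0.1403,-4.3457,0.3292,0.2053,0.8175,13.8717,2.9765,0.0304,0.4533
8,0.3252,-0.5352,-0.2682,-0.3698,2.7893,-0.3607,0.1815,-4.1611,0.3225,0.2150,0.8139,8.2552,1.6870,-0.0913,0.1445
9,0.3537,-0.5395,-0.2663,-0.4104,2.9127,-0.4981,0.1960,-3.9697,0.3154,0.2258,0.8097,3.3148,0.6083,-0.1656,-0.1336
10,0.3833,-0.5451,-0.2644,-0.4492,2.9963,-0.6197,0.1891,-3.7836,0.3083,0.2375,0.8048,-0.9705,-0.2852,-0.2035,-0.3751
11,0.4135,-0.5518,-0.2626,-0.4861,3.0468,-0.7282,0.1664,-3.6086,0.3012,0.2497,0.7992,-4.6541,-1.0197,-0.2144,-0.5796
12,0.4440,-0.5596,-0.2611,-0.5213,3.0700,-0.8266,0.1328,-3.4468,0.2943,0.2622,0.7929,-7.8007,-1.6185,-0.2056,-0.7492
13,0.4747,-0.5683,-0.2600,-0.5551,3.0708,-0.9176,0.0919,-3.2986,0.2877,0.2747,0.7860,-10.4763,-2.1020,-0.1823,-0.8870
14,0.5054,-0.5779,-0.2593,-0.5873,3.0533,-1.0032,0.0466,-3.1634,0.2815,0.2872,0.7784,-12.7422,-2.4870,-0.1482,-0.9966
15,0.5357,-0.5884,-0.2590,-0.6183,3.0212,-1.0862,0.0004,-3.0393,0.2758,0.2993,0.7702,-14.6526,-2.7878,-0.1075,-1.0822
16,0.5657,-0.5997,-0.2592,-0.6481,2.9780,-1.1709,-0.0399,-2.9236,0.2706,0.3110,0.7615,-16.2517,-3.0164,-0.0675,-1.1480
17,0.5952,-0.6118,-0.2598,-0.6768,2.9250,-1.2524,-0.0833,-2.8192,0.2659,0.3221,0.7524,-17.5901,-3.1825,-0.0189,-1.1941
18,0.6242,-0.6247,-0.2609,-0.7045,2.8641,-1.3313,-0.1297,-2.7232,0.2618,0.3326,0.7428,-18.7046,-3.2943,0.0379,-1.2245
19,0.6525,-0.6384,-0.2624,-0.7313,2.7970,-1.4087,-0.1769,-2.6334,0.2583,0.3424,0.7328,-19.6248,-3.3585,0.1012,-1.2426
20,0.6801,-0.6529,-0.2644,-0.7572,2.7250,-1.4852,-0.2242,-2.5481,0.2554,0.3513,0.7225,-20.3757,-3.3808,0.1697,-1.2507
21,0.7069,-0.6681,-0.2669,-0.7822,2.6491,-1.5611,-0.2710,-2.4663,0.2532,0.3594,0.7120,-20.9791,-3.3662,0.2431,-1.2508
22,0.7330,-0.6841,-0.2698,-0.8065,2.5703,-1.6362,-0.3170,-2.3871,0.2515,0.3667,0.7012,-21.4533,-3.3187,0.3209,-1.2445
23,0.7583,-0.7008,-0.2732,-0.8299,2.4891,-1.7105,-0.3620,-2.3097,0.2505,0.3730,0.6903,-21.8140,-3.2419,0.4028,-1.2332
24,0.7828,-0.7183,-0.2771,-0.8526,2.4061,-1.7839,-0.4059,-2.2335,0.2500,0.3784,0.6792,-22.0747,-3.1387,0.4887,-1.2182
25,0.8064,-0.7365,-0.2813,-0.8746,2.3218,-1.8560,-0.4485,-2.1579,0.2502,0.3829,0.6681,-22.2466,-3.0119,0.5782,-1.2003
26,0.8292,-0.7554,-0.2860,-0.8958,2.2364,-1.9267,-0.4895,-2.0827,0.2508,0.3864,0.6569,-22.3397,-2.8636,0.6712,-1.1805
27,0.8511,-0.7750,-0.2911,-0.9162,2.1502,-1.9955,-0.5289,-2.0074,0.2519,0.3890,0.6456,-22.3623,-2.6958,0.7675,-1.1596
28,0.8722,-0.7953,-0.2966,-0.9359,2.0634,-2.0623,-0.5665,-1.9318,0.2536,0.3907,0.6344,-22.3217,-2.5103,0.8667,-1.1380
29,0.8924,-0.8162,-0.3024,-0.9548,1.9760,-2.1266,-0.6019,-1.8559,0.2556,0.3914,0.6232,-22.2243,-2.3086,0.9687,-1.1163
30,0.9117,-0.8378,-0.3086,-0.9730,1.8882,-2.1882,-0.6350,-1.7797,0.2581,0.3912,0.6121,-22.0758,-2.0920,1.0731,-1.0948
31,0.9302,-0.8600,-0.3151,-0.9904,1.7999,-2.2467,-0.6656,-1.7031,0.2609,0.3901,0.6010,-21.8813,-1.8619,1.1798,-1.0739
32,0.9477,-0.8827,-0.3219,-1.0071,1.7112,-2.3018,-0.6933,-1.6264,0.2641,0.3882,0.5900,-21.6452,-1.6194,1.2883,-1.0537
33,0.9644,-0.9060,-0.3290,-1.0229,1.6220,-2.3532,-0.7181,-1.5497,0.2675,0.3853,0.5792,-21.3719,-1.3657,1.3983,-1.0345
34,0.9802,-0.9297,-0.3363,-1.0380,1.5323,-2.4005,-0.7395,-1.4734,0.2712,0.3816,0.5685,-21.0651,-1.1019,1.5096,-1.0162
35,0.9950,-0.9540,-0.3437,-1.0524,1.4419,-2.4435,-0.7575,-1.3977,0.2751,0.3771,0.5579,-20.7286,-0.8292,1.6216,-0.9988
36,1.0090,-0.9786,-0.3514,-1.0660,1.3508,-2.4819,-0.7717,-1.3230,0.2791,0.3718,0.5475,-20.3657,-0.5485,1.7341,-0.9825
37,1.0221,-1.0036,-0.3592,-1.0788,1.2590,-2.5155,-0.7820,-1.2497,0.2832,0.3658,0.5373,-19.9798,-0.2612,1.8464,-0.9670
38,1.0342,-1.0289,-0.3670,-1.0910,1.1663,-2.5440,-0.7882,-1.1781,0.2874,0.3590,0.5272,-19.5738,0.0316,1.9582,-0.9524
39,1.0454,-1.0544,-0.3749,-1.1024,1.0726,-2.5673,-0.7901,-1.1088,0.2916,0.3515,0.5173,-19.1508,0.3287,2.0690,-0.9385
40,1.0556,-1.0802,-0.3828,-1.1132,0.9779,-2.5851,-0.7876,-1.0422,0.2958,0.3434,0.5076,-18.7134,0.6288,2.1783,-0.9251
41,1.0650,-1.1061,-0.3906,-1.1233,0.8821,-2.5973,-0.7808,-0.9786,0.2999,0.3346,0.4981,,,,


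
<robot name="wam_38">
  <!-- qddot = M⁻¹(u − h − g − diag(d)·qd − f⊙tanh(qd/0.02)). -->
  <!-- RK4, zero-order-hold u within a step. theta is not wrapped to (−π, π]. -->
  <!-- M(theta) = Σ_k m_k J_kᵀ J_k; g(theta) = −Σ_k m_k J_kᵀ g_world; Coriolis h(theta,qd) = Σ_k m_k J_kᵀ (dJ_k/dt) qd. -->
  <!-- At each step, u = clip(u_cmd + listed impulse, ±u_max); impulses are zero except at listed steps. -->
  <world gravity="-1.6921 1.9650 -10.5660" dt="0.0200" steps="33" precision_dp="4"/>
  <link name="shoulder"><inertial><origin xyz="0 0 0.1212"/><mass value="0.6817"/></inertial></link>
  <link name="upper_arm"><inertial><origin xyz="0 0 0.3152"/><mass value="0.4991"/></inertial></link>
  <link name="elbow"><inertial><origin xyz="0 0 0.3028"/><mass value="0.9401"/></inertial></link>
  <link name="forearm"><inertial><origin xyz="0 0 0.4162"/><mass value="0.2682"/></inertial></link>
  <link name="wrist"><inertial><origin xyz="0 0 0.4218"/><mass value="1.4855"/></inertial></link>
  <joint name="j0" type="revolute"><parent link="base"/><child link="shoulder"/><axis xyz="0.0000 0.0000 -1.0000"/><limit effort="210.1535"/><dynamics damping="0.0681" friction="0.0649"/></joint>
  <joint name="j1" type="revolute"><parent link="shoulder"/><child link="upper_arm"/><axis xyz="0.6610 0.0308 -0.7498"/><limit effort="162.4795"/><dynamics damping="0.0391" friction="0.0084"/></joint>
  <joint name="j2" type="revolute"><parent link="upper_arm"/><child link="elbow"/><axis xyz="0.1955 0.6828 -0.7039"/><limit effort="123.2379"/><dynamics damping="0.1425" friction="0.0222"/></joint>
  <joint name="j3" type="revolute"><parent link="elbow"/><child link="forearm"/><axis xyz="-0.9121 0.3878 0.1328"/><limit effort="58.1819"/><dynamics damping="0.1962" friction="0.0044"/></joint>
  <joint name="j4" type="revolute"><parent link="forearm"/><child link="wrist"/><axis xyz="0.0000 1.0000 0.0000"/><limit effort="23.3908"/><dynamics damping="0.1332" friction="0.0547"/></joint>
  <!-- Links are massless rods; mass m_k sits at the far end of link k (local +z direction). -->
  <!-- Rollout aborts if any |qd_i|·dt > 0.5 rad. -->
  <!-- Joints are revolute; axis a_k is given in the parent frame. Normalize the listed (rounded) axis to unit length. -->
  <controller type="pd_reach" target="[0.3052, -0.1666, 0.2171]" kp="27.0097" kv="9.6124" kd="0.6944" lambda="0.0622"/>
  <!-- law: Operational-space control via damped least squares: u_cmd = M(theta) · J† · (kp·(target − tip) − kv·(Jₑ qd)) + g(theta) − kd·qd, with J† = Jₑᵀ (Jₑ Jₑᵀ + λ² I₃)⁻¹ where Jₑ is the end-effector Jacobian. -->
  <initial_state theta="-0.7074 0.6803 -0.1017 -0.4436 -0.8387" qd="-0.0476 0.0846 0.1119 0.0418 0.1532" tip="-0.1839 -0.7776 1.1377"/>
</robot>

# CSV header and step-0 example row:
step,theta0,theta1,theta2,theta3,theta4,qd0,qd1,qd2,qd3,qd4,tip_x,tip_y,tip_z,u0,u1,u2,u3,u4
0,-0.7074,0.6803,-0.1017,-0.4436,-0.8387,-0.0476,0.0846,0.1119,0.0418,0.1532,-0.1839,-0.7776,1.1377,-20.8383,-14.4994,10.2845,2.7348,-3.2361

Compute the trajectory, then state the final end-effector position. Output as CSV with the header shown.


step,theta0,theta1,theta2,theta3,theta4,qd0,qd1,qd2,qd3,qd4,tip_x,tip_y,tip_z,u0,u1,u2,u3,u4
1,-0.7173,0.6747,-0.0966,-0.4488,-0.8549,-0.9318,-0.6506,0.4107,-0.5793,-1.7431,-0.1791,-0.7753,1.1341,-16.6280,-12.0739,8.9131,4.1255,-0.5770
2,-0.7416,0.6559,-0.0854,-0.4662,-0.9013,-1.4840,-1.2205,0.7249,-1.1713,-2.8564,-0.1701,-0.7677,1.1223,-12.8667,-9.7525,7.4456,4.9408,0.9180
3,-0.7758,0.6283,-0.0700,-0.4930,-0.9654,-1.9222,-1.5449,0.8358,-1.5335,-3.5273,-0.1576,-0.7565,1.1046,-9.5430,-7.7778,6.2288,5.3712,1.8718
4,-0.8174,0.5958,-0.0529,-0.5262,-1.0396,-2.2315,-1.7103,0.8952,-1.8069,-3.8694,-0.1425,-0.7427,1.0826,-6.7853,-6.1533,5.2620,5.6536,2.5253
5,-0.8644,0.5613,-0.0352,-0.5640,-1.1186,-2.4698,-1.7464,0.8781,-1.9840,-4.0186,-0.1252,-0.7269,1.0575,-4.5486,-4.8681,4.5795,5.8566,3.0358
6,-0.9156,0.5269,-0.0183,-0.6047,-1.1992,-2.6516,-1.6966,0.8056,-2.0979,-4.0437,-0.1065,-0.7098,1.0302,-2.7802,-3.8690,4.1443,6.0199,3.4586
7,-0.9700,0.4940,-0.0034,-0.6473,-1.2796,-2.7874,-1.5914,0.6849,-2.1635,-3.9923,-0.0868,-0.6916,1.0015,-1.4082,-3.1014,3.9110,6.1505,3.8137
8,-1.0267,0.4636,0.0088,-0.6909,-1.3584,-2.8810,-1.4548,0.5247,-2.1939,-3.8927,-0.0666,-0.6727,0.9719,-0.3640,-2.5148,3.8311,6.2466,4.1019
9,-1.0848,0.4361,0.0175,-0.7349,-1.4349,-2.9341,-1.3046,0.3328,-2.1988,-3.7621,-0.0464,-0.6535,0.9419,0.4133,-2.0673,3.8603,6.3039,4.3176
10,-1.1436,0.4115,0.0221,-0.7788,-1.5086,-2.9482,-1.1534,0.1168,-2.1859,-3.6111,-0.0263,-0.6341,0.9118,0.9758,-1.7256,3.9619,6.3197,4.4548
11,-1.2024,0.3899,0.0222,-0.8224,-1.5791,-2.9253,-1.0114,-0.1119,-2.1666,-3.4437,-0.0067,-0.6147,0.8820,1.3655,-1.4619,4.1015,6.2958,4.5077
12,-1.2604,0.3710,0.0177,-0.8656,-1.6461,-2.8698,-0.8830,-0.3475,-2.1429,-3.2653,0.0123,-0.5956,0.8526,1.6196,-1.2572,4.2569,6.2323,4.4765
13,-1.3170,0.3545,0.0084,-0.9082,-1.7096,-2.7856,-0.7696,-0.5907,-2.1082,-3.0835,0.0305,-0.5767,0.8240,1.7701,-1.0998,4.4206,6.1287,4.3665
14,-1.3716,0.3401,-0.0058,-0.9501,-1.7694,-2.6767,-0.6741,-0.8319,-2.0693,-2.8978,0.0479,-0.5583,0.7962,1.8388,-0.9778,4.5793,5.9922,4.1804
15,-1.4239,0.3274,-0.0247,-0.9911,-1.8255,-2.5476,-0.5965,-1.0646,-2.0283,-2.7091,0.0645,-0.5405,0.7695,1.8444,-0.8825,4.7253,5.8283,3.9245
16,-1.4735,0.3161,-0.0482,-1.0314,-1.8777,-2.4032,-0.5353,-1.2835,-1.9856,-2.5187,0.0802,-0.5233,0.7438,1.8020,-0.8082,4.8539,5.6425,3.6074
17,-1.5200,0.3059,-0.0759,-1.0707,-1.9262,-2.2477,-0.4882,-1.4841,-1.9410,-2.3279,0.0950,-0.5068,0.7192,1.7241,-0.7508,4.9629,5.4402,3.2391
18,-1.5634,0.2965,-0.1073,-1.1091,-1.9709,-2.0853,-0.4524,-1.6628,-1.8941,-2.1378,0.1089,-0.4911,0.6959,1.6204,-0.7080,5.0518,5.2265,2.8302
19,-1.6035,0.2878,-0.1422,-1.1466,-2.0118,-1.9197,-0.4246,-1.8167,-1.8447,-1.9495,0.1220,-0.4762,0.6738,1.4993,-0.6784,5.1214,5.0067,2.3916
20,-1.6402,0.2795,-0.1798,-1.1830,-2.0490,-1.7542,-0.4018,-1.9441,-1.7923,-1.7643,0.1343,-0.4622,0.6528,1.3679,-0.6616,5.1736,4.7856,1.9341
21,-1.6737,0.2717,-0.2197,-1.2184,-2.0825,-1.5919,-0.3811,-2.0441,-1.7373,-1.5833,0.1459,-0.4490,0.6331,1.2324,-0.6576,5.2109,4.5674,1.4676
22,-1.7040,0.2643,-0.2614,-1.2526,-2.1125,-1.4357,-0.3602,-2.1166,-1.6800,-1.4077,0.1568,-0.4368,0.6144,1.0984,-0.6669,5.2360,4.3559,1.0012
23,-1.7313,0.2573,-0.3042,-1.2857,-2.1390,-1.2879,-0.3372,-2.1629,-1.6210,-1.2389,0.1671,-0.4253,0.5969,0.9709,-0.6897,5.2520,4.1544,0.5426
24,-1.7556,0.2508,-0.3478,-1.3175,-2.1622,-1.1505,-0.3109,-2.1847,-1.5611,-1.0782,0.1769,-0.4147,0.5802,0.8541,-0.7261,5.2619,3.9652,0.0981
25,-1.7774,0.2449,-0.3915,-1.3482,-2.1823,-1.0249,-0.2808,-2.1845,-1.5012,-0.9267,0.1862,-0.4049,0.5645,0.7515,-0.7759,5.2684,3.7898,-0.3273
26,-1.7968,0.2396,-0.4351,-1.3777,-2.1995,-0.9122,-0.2468,-2.1653,-1.4420,-0.7857,0.1952,-0.3957,0.5495,0.6657,-0.8381,5.2739,3.6292,-0.7304
27,-1.8140,0.2350,-0.4781,-1.4060,-2.2140,-0.8128,-0.2095,-2.1302,-1.3842,-0.6559,0.2038,-0.3872,0.5353,0.5981,-0.9113,5.2799,3.4835,-1.1087
28,-1.8294,0.2312,-0.5203,-1.4331,-2.2260,-0.7264,-0.1696,-2.0822,-1.3282,-0.5379,0.2120,-0.3792,0.5217,0.5492,-0.9935,5.2877,3.3522,-1.4614
29,-1.8432,0.2282,-0.5614,-1.4592,-2.2357,-0.6524,-0.1282,-2.0244,-1.2744,-0.4319,0.2200,-0.3717,0.5086,0.5184,-1.0828,5.2979,3.2347,-1.7882
30,-1.8556,0.2260,-0.6012,-1.4841,-2.2434,-0.5901,-0.0862,-1.9593,-1.2229,-0.3377,0.2276,-0.3645,0.4961,0.5044,-1.1767,5.3106,3.1296,-2.0896
31,-1.8669,0.2247,-0.6398,-1.5081,-2.2494,-0.5381,-0.0447,-1.8893,-1.1738,-0.2550,0.2350,-0.3577,0.4841,0.5054,-1.2731,5.3257,3.0360,-2.3666
32,-1.8772,0.2242,-0.6769,-1.5311,-2.2538,-0.4951,-0.0049,-1.8162,-1.1273,-0.1831,0.2422,-0.3512,0.4725,0.5191,-1.3698,5.3425,2.9524,-2.6205
33,-1.8867,0.2245,-0.7125,-1.5533,-2.2569,-0.4597,0.0314,-1.7416,-1.0837,-0.1209,0.2490,-0.3448,0.4614,,,,,
# final tip position (m): 0.2490 -0.3448 0.4614


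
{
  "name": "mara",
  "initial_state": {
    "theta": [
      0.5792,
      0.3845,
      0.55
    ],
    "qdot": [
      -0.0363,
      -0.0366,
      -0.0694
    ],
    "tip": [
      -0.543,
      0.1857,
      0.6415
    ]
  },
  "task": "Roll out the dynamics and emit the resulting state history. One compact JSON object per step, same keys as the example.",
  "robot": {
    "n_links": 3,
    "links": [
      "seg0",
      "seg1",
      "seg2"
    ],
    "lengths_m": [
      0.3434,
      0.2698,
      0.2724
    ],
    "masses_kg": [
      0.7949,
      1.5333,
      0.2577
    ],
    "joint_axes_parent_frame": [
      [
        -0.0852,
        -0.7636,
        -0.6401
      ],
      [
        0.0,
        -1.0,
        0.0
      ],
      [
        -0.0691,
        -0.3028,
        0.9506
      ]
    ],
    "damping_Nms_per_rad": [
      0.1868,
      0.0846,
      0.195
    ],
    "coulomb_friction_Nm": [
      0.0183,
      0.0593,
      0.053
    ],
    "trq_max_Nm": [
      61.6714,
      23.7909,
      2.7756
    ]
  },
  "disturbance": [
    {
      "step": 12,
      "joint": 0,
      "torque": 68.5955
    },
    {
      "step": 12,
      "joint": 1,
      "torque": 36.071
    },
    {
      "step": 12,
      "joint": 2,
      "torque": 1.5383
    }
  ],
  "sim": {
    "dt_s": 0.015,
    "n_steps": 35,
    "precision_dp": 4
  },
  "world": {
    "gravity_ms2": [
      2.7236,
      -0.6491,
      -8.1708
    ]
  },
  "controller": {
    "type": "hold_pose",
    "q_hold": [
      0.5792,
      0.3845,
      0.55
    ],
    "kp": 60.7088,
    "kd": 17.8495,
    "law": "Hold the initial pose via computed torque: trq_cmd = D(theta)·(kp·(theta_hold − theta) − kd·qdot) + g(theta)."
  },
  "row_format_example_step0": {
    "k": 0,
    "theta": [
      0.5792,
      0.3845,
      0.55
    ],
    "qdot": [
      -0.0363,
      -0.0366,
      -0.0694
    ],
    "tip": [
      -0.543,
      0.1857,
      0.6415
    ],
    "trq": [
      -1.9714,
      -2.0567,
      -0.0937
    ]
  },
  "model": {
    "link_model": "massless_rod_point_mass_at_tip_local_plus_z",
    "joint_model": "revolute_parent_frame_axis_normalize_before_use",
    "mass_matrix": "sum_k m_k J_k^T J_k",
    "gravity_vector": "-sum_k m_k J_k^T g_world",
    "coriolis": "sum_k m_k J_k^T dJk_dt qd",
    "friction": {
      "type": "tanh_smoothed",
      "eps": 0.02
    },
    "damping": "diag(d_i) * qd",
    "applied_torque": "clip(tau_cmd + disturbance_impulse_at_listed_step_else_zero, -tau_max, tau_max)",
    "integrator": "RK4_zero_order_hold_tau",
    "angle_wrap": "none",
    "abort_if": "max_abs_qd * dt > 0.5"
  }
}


{"k":1,"theta":[0.579,0.3831,0.5569],"qdot":[-0.0851,0.1495,-1.4864],"tip":[-0.5428,0.1854,0.6416],"trq":[-2.1066,-2.1347,-0.0737]}
{"k":2,"theta":[0.5794,0.381,0.5699],"qdot":[-0.1402,0.3987,-3.7377],"tip":[-0.5429,0.1852,0.6415],"trq":[-2.3373,-2.2322,-0.0379]}
{"k":3,"theta":[0.5807,0.3774,0.5905],"qdot":[-0.152,0.6686,-6.96],"tip":[-0.5434,0.1851,0.641],"trq":[-2.9124,-2.4308,0.0167]}
{"k":4,"theta":[0.5846,0.3706,0.6209],"qdot":[-0.0036,0.821,-11.2154],"tip":[-0.5443,0.1854,0.6402],"trq":[-4.2847,-2.8512,0.0971]}
{"k":5,"theta":[0.5941,0.357,0.6615],"qdot":[0.5042,0.5487,-15.847],"tip":[-0.5457,0.1869,0.6391],"trq":[-7.0138,-3.6153,0.2057]}
{"k":6,"theta":[0.6145,0.3309,0.7075],"qdot":[1.4747,-0.3936,-19.422],"tip":[-0.5475,0.1908,0.6383],"trq":[-11.1742,-4.7465,0.3253]}
{"k":7,"theta":[0.6504,0.2869,0.7492],"qdot":[2.5777,-1.5754,-21.3678],"tip":[-0.5494,0.1981,0.6385],"trq":[-15.8235,-6.1924,0.4124]}
{"k":8,"theta":[0.702,0.2255,0.7819],"qdot":[3.3871,-2.3378,-22.6644],"tip":[-0.551,0.2086,0.6393],"trq":[-19.9662,-7.8337,0.4448]}
{"k":9,"theta":[0.7644,0.1538,0.8031],"qdot":[3.738,-2.4381,-23.8462],"tip":[-0.5525,0.2207,0.6398],"trq":[-23.176,-9.4689,0.4232]}
{"k":10,"theta":[0.831,0.0815,0.8115],"qdot":[3.6249,-1.9028,-24.864],"tip":[-0.5542,0.2331,0.6386],"trq":[-25.3499,-10.8897,0.358]}
{"k":11,"theta":[0.8951,0.0176,0.8076],"qdot":[3.1293,-0.9002,-25.4775],"tip":[-0.5565,0.2451,0.6354],"trq":[-26.5055,-11.9464,0.2659]}
{"k":12,"theta":[0.9514,-0.0317,0.795],"qdot":[2.4135,0.2952,-25.5981],"tip":[-0.5598,0.2564,0.6299],"trq":[41.8089,23.4835,1.7075]}
{"k":13,"theta":[1.0183,-0.0752,0.8011],"qdot":[4.3656,0.3681,-27.3504],"tip":[-0.5686,0.2727,0.6157],"trq":[-46.1491,-23.2546,-0.2229]}
{"k":14,"theta":[1.087,-0.1032,0.769],"qdot":[2.6924,1.9836,-24.9925],"tip":[-0.579,0.2938,0.5968],"trq":[-41.2158,-21.3116,-0.3093]}
{"k":15,"theta":[1.1331,-0.1097,0.7488],"qdot":[1.3856,3.125,-24.2494],"tip":[-0.5882,0.3113,0.5789],"trq":[-36.7073,-19.3204,-0.3081]}
{"k":16,"theta":[1.1626,-0.1027,0.7358],"qdot":[0.5101,3.731,-24.1345],"tip":[-0.5959,0.3259,0.563],"trq":[-33.0279,-17.5447,-0.2679]}
{"k":17,"theta":[1.1816,-0.09,0.7285],"qdot":[0.0154,3.8813,-24.2831],"tip":[-0.6022,0.3377,0.5491],"trq":[-30.211,-16.0477,-0.2095]}
{"k":18,"theta":[1.195,-0.0773,0.7258],"qdot":[-0.1868,3.6969,-24.4761],"tip":[-0.6072,0.3472,0.5376],"trq":[-28.1554,-14.8261,-0.1449]}
{"k":19,"theta":[1.2064,-0.0685,0.7262],"qdot":[-0.2116,3.3403,-24.6337],"tip":[-0.6109,0.3548,0.5282],"trq":[-26.695,-13.8546,-0.083]}
{"k":20,"theta":[1.2178,-0.065,0.7279],"qdot":[-0.1752,2.9765,-24.7561],"tip":[-0.6136,0.3608,0.5209],"trq":[-25.6443,-13.0998,-0.0305]}
{"k":21,"theta":[1.2297,-0.0663,0.7295],"qdot":[-0.1545,2.709,-24.8602],"tip":[-0.6154,0.3656,0.5154],"trq":[-24.847,-12.5213,0.0094]}
{"k":22,"theta":[1.2416,-0.0708,0.73],"qdot":[-0.1818,2.5695,-24.94],"tip":[-0.6165,0.3695,0.5113],"trq":[-24.1909,-12.0745,0.0366]}
{"k":23,"theta":[1.2529,-0.0769,0.7292],"qdot":[-0.2575,2.5418,-24.9862],"tip":[-0.6172,0.3727,0.5083],"trq":[-23.6069,-11.7175,0.0535]}
{"k":24,"theta":[1.263,-0.083,0.7273],"qdot":[-0.3664,2.5893,-24.9988],"tip":[-0.6177,0.3752,0.5059],"trq":[-23.0611,-11.4176,0.0634]}
{"k":25,"theta":[1.2715,-0.0882,0.7247],"qdot":[-0.4888,2.6735,-24.9861],"tip":[-0.618,0.3774,0.504],"trq":[-22.5439,-11.1533,0.0695]}
{"k":26,"theta":[1.2781,-0.0921,0.722],"qdot":[-0.6077,2.7635,-24.9599],"tip":[-0.6182,0.3791,0.5025],"trq":[-22.0586,-10.9132,0.074]}
{"k":27,"theta":[1.2832,-0.0948,0.7193],"qdot":[-0.7114,2.84,-24.9305],"tip":[-0.6184,0.3804,0.5013],"trq":[-21.6132,-10.6923,0.0784]}
{"k":28,"theta":[1.2868,-0.0965,0.7171],"qdot":[-0.7948,2.8942,-24.9043],"tip":[-0.6186,0.3815,0.5004],"trq":[-21.2147,-10.49,0.0832]}
{"k":29,"theta":[1.2893,-0.0975,0.7152],"qdot":[-0.8573,2.9256,-24.8843],"tip":[-0.6187,0.3823,0.4996],"trq":[-20.8664,-10.3069,0.0886]}
{"k":30,"theta":[1.291,-0.0982,0.7137],"qdot":[-0.902,2.9389,-24.8708],"tip":[-0.6188,0.3828,0.4992],"trq":[-20.5674,-10.1438,0.0942]}
{"k":31,"theta":[1.2921,-0.0987,0.7126],"qdot":[-0.9334,2.9405,-24.8626],"tip":[-0.6188,0.3831,0.4989],"trq":[-20.3135,-10.0009,0.0997]}
{"k":32,"theta":[1.2928,-0.0992,0.7117],"qdot":[-0.9559,2.9367,-24.8582],"tip":[-0.6188,0.3833,0.4988],"trq":[-20.0986,-9.8773,0.1048]}
{"k":33,"theta":[1.2933,-0.0998,0.711],"qdot":[-0.9733,2.9324,-24.8557],"tip":[-0.6187,0.3832,0.4989],"trq":[-19.916,-9.7714,0.1093]}
{"k":34,"theta":[1.2934,-0.1005,0.7103],"qdot":[-0.9879,2.9301,-24.8538],"tip":[-0.6186,0.3831,0.4992],"trq":[-19.7595,-9.6809,0.113]}
{"k":35,"theta":[1.2934,-0.1011,0.7098],"qdot":[-1.0011,2.9308,-24.8517],"tip":[-0.6185,0.3829,0.4995]}


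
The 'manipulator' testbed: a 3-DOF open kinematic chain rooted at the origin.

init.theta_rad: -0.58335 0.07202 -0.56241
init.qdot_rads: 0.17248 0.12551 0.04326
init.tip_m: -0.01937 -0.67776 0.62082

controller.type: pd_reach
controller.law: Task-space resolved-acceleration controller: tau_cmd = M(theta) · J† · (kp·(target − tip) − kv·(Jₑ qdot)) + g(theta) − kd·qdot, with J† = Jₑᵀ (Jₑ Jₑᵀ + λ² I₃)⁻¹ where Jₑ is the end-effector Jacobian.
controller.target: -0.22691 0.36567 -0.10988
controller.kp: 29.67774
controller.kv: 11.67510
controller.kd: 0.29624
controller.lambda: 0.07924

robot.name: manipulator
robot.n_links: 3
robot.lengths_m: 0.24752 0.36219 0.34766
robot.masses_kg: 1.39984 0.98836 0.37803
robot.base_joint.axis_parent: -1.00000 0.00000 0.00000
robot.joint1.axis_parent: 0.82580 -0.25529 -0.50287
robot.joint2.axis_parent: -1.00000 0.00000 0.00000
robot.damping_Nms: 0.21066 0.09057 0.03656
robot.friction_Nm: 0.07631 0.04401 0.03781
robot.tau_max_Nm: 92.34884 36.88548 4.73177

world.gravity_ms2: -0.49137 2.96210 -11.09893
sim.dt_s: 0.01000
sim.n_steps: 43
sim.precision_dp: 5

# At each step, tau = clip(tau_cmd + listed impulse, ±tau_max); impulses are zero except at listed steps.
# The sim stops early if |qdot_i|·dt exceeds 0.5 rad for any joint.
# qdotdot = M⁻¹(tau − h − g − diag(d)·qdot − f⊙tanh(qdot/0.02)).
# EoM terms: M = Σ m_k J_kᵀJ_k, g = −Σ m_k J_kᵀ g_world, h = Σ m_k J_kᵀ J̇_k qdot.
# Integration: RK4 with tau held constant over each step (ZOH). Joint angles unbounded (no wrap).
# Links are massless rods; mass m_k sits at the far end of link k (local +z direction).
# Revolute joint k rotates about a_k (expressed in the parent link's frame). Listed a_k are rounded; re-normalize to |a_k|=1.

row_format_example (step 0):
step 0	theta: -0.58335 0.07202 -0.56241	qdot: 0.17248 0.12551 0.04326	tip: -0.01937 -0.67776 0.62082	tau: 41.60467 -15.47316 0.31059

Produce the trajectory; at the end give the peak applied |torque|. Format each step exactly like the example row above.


step 1	theta: -0.57752 0.07404 -0.57183	qdot: 0.99158 0.27928 -1.91322	tip: -0.02000 -0.67597 0.62080	tau: 37.97901 -14.33346 0.92727
step 2	theta: -0.56406 0.07765 -0.59850	qdot: 1.69844 0.43990 -3.41019	tip: -0.02119 -0.67200 0.61957	tau: 33.85815 -12.93603 1.29658
step 3	theta: -0.54410 0.08281 -0.63819	qdot: 2.29069 0.59248 -4.51527	tip: -0.02292 -0.66582 0.61758	tau: 29.43345 -11.36967 1.48747
step 4	theta: -0.51878 0.08942 -0.68725	qdot: 2.77111 0.72916 -5.28728	tip: -0.02515 -0.65745 0.61514	tau: 24.94143 -9.73984 1.55329
step 5	theta: -0.48919 0.09730 -0.74266	qdot: 3.14760 0.84633 -5.78434	tip: -0.02780 -0.64697 0.61245	tau: 20.60508 -8.14479 1.53701
step 6	theta: -0.45629 0.10625 -0.80193	qdot: 3.43186 0.94338 -6.06295	tip: -0.03079 -0.63453 0.60962	tau: 16.58920 -6.65772 1.47210
step 7	theta: -0.42095 0.11607 -0.86314	qdot: 3.63753 1.02152 -6.17534	tip: -0.03404 -0.62035 0.60673	tau: 12.98733 -5.32162 1.38330
step 8	theta: -0.38388 0.12658 -0.92487	qdot: 3.77841 1.08287 -6.16682	tip: -0.03747 -0.60468 0.60382	tau: 9.83189 -4.15357 1.28775
step 9	theta: -0.34566 0.13764 -0.98607	qdot: 3.86722 1.12994 -6.07450	tip: -0.04101 -0.58780 0.60088	tau: 7.11302 -3.15260 1.19646
step 10	theta: -0.30676 0.14911 -1.04608	qdot: 3.91502 1.16524 -5.92725	tip: -0.04459 -0.56995 0.59789	tau: 4.79656 -2.30711 1.11584
step 11	theta: -0.26754 0.16089 -1.10444	qdot: 3.93103 1.19114 -5.74666	tip: -0.04816 -0.55138 0.59483	tau: 2.83724 -1.60048 1.04906
step 12	theta: -0.22828 0.17288 -1.16090	qdot: 3.92275 1.20975 -5.54825	tip: -0.05167 -0.53230 0.59166	tau: 1.18712 -1.01461 0.99710
step 13	theta: -0.18920 0.18504 -1.21534	qdot: 3.89618 1.22289 -5.34284	tip: -0.05510 -0.51288 0.58834	tau: -0.19969 -0.53191 0.95961
step 14	theta: -0.15045 0.19731 -1.26772	qdot: 3.85608 1.23213 -5.13768	tip: -0.05842 -0.49330 0.58484	tau: -1.36473 -0.13634 0.93548
step 15	theta: -0.11215 0.20965 -1.31808	qdot: 3.80617 1.23875 -4.93744	tip: -0.06162 -0.47367 0.58113	tau: -2.34439 0.18623 0.92319
step 16	theta: -0.07439 0.22206 -1.36648	qdot: 3.74941 1.24381 -4.74492	tip: -0.06468 -0.45410 0.57717	tau: -3.16983 0.44797 0.92106
step 17	theta: -0.03721 0.23451 -1.41299	qdot: 3.68808 1.24817 -4.56162	tip: -0.06760 -0.43469 0.57296	tau: -3.86737 0.65919 0.92743
step 18	theta: -0.00066 0.24701 -1.45773	qdot: 3.62399 1.25249 -4.38816	tip: -0.07038 -0.41550 0.56847	tau: -4.45902 0.82859 0.94073
step 19	theta: 0.03524 0.25955 -1.50077	qdot: 3.55854 1.25728 -4.22459	tip: -0.07301 -0.39659 0.56369	tau: -4.96306 0.96342 0.95951
step 20	theta: 0.07049 0.27214 -1.54223	qdot: 3.49282 1.26292 -4.07057	tip: -0.07550 -0.37800 0.55864	tau: -5.39457 1.06970 0.98250
step 21	theta: 0.10508 0.28480 -1.58220	qdot: 3.42767 1.26967 -3.92552	tip: -0.07785 -0.35976 0.55330	tau: -5.76594 1.15245 1.00855
step 22	theta: 0.13903 0.29753 -1.62076	qdot: 3.36374 1.27771 -3.78876	tip: -0.08007 -0.34190 0.54768	tau: -6.08735 1.21580 1.03671
step 23	theta: 0.17235 0.31034 -1.65799	qdot: 3.30153 1.28713 -3.65957	tip: -0.08216 -0.32443 0.54179	tau: -6.36707 1.26317 1.06614
step 24	theta: 0.20506 0.32326 -1.69396	qdot: 3.24142 1.29796 -3.53720	tip: -0.08413 -0.30737 0.53564	tau: -6.61185 1.29738 1.09616
step 25	theta: 0.23717 0.33629 -1.72875	qdot: 3.18370 1.31018 -3.42092	tip: -0.08598 -0.29073 0.52925	tau: -6.82717 1.32075 1.12618
step 26	theta: 0.26873 0.34946 -1.76239	qdot: 3.12857 1.32374 -3.31009	tip: -0.08772 -0.27450 0.52263	tau: -7.01746 1.33516 1.15575
step 27	theta: 0.29974 0.36276 -1.79496	qdot: 3.07619 1.33855 -3.20406	tip: -0.08935 -0.25868 0.51580	tau: -7.18627 1.34218 1.18447
step 28	theta: 0.33025 0.37622 -1.82648	qdot: 3.02667 1.35449 -3.10229	tip: -0.09088 -0.24328 0.50876	tau: -7.33646 1.34307 1.21204
step 29	theta: 0.36028 0.38984 -1.85701	qdot: 2.98009 1.37143 -3.00426	tip: -0.09231 -0.22829 0.50155	tau: -7.47032 1.33885 1.23824
step 30	theta: 0.38985 0.40364 -1.88657	qdot: 2.93651 1.38923 -2.90952	tip: -0.09365 -0.21370 0.49418	tau: -7.58967 1.33037 1.26289
step 31	theta: 0.41901 0.41762 -1.91520	qdot: 2.89596 1.40773 -2.81769	tip: -0.09490 -0.19950 0.48666	tau: -7.69593 1.31828 1.28586
step 32	theta: 0.44777 0.43179 -1.94293	qdot: 2.85846 1.42677 -2.72840	tip: -0.09607 -0.18570 0.47901	tau: -7.79026 1.30312 1.30707
step 33	theta: 0.47618 0.44614 -1.96977	qdot: 2.82404 1.44619 -2.64135	tip: -0.09715 -0.17227 0.47126	tau: -7.87353 1.28532 1.32648
step 34	theta: 0.50426 0.46070 -1.99576	qdot: 2.79271 1.46580 -2.55628	tip: -0.09816 -0.15920 0.46340	tau: -7.94645 1.26523 1.34406
step 35	theta: 0.53204 0.47545 -2.02090	qdot: 2.76448 1.48543 -2.47296	tip: -0.09910 -0.14650 0.45547	tau: -8.00956 1.24310 1.35982
step 36	theta: 0.55955 0.49040 -2.04522	qdot: 2.73936 1.50490 -2.39118	tip: -0.09997 -0.13415 0.44747	tau: -8.06330 1.21915 1.37378
step 37	theta: 0.58683 0.50554 -2.06873	qdot: 2.71736 1.52401 -2.31078	tip: -0.10077 -0.12213 0.43942	tau: -8.10803 1.19357 1.38599
step 38	theta: 0.61391 0.52087 -2.09144	qdot: 2.69848 1.54258 -2.23162	tip: -0.10150 -0.11045 0.43133	tau: -8.14405 1.16648 1.39650
step 39	theta: 0.64081 0.53638 -2.11337	qdot: 2.68275 1.56039 -2.15356	tip: -0.10218 -0.09908 0.42322	tau: -8.17161 1.13803 1.40539
step 40	theta: 0.66757 0.55206 -2.13452	qdot: 2.67017 1.57726 -2.07652	tip: -0.10280 -0.08802 0.41509	tau: -8.19098 1.10833 1.41273
step 41	theta: 0.69422 0.56791 -2.15490	qdot: 2.66076 1.59295 -2.00039	tip: -0.10337 -0.07726 0.40696	tau: -8.20240 1.07750 1.41859
step 42	theta: 0.72079 0.58391 -2.17453	qdot: 2.65454 1.60724 -1.92513	tip: -0.10388 -0.06679 0.39883	tau: -8.20616 1.04566 1.42309
step 43	theta: 0.74732 0.60004 -2.19341	qdot: 2.65151 1.61991 -1.85067	tip: -0.10435 -0.05660 0.39072
max |tau| (N·m): 41.60467


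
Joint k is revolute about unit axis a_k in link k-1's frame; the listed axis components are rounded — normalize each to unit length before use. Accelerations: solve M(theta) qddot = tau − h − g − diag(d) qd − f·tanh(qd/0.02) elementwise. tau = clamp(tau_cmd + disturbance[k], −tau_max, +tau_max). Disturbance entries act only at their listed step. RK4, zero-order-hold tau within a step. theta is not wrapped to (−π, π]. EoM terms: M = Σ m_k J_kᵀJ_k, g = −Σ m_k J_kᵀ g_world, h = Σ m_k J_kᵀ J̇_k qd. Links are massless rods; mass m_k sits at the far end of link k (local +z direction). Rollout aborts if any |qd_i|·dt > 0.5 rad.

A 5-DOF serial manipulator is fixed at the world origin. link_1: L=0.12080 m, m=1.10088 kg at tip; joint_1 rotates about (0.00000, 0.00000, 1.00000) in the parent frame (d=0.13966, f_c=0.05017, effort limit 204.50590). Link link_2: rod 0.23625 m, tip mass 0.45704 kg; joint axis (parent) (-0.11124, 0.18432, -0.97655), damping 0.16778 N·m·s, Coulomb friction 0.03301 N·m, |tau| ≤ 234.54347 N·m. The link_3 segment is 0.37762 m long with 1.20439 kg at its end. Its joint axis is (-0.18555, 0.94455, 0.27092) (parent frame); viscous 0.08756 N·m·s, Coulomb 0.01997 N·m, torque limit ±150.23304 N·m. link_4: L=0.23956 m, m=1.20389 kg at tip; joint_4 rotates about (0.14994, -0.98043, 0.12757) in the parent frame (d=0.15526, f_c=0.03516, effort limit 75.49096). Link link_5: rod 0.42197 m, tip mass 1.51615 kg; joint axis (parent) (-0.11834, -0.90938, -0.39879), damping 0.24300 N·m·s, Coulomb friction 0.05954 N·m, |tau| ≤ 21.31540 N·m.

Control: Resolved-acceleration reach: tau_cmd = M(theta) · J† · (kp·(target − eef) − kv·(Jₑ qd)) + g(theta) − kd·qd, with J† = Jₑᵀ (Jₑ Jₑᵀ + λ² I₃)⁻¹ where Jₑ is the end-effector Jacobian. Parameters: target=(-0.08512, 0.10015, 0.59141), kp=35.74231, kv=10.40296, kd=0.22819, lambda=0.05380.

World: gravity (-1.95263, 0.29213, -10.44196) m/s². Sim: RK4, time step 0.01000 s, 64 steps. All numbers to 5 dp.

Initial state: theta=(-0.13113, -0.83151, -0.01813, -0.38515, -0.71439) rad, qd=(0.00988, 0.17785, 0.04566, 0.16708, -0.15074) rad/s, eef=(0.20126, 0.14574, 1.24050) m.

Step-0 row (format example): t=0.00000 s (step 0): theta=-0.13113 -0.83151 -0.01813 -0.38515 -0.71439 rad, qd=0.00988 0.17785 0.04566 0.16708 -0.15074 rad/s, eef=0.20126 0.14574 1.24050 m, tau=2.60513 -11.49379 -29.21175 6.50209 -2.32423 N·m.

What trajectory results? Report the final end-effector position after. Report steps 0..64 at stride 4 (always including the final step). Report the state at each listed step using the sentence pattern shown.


t=0.04000 s (step 4): theta=-0.12810 -0.85968 -0.05231 -0.41818 -0.76368 rad, qd=0.05792 -1.49256 -1.58185 -1.64563 -2.08478 rad/s, eef=0.19561 0.14422 1.22482 m, tau=1.91628 -6.34401 -16.89146 5.56050 0.04634 N·m.
t=0.08000 s (step 8): theta=-0.13029 -0.94147 -0.13142 -0.50093 -0.86738 rad, qd=-0.19353 -2.49286 -2.25283 -2.33924 -2.98364 rad/s, eef=0.17826 0.13949 1.18647 m, tau=1.85816 -2.53392 -6.25147 4.42725 1.68395 N·m.
t=0.12000 s (step 12): theta=-0.14328 -1.05008 -0.22507 -0.59567 -0.99514 rad, qd=-0.43486 -2.84390 -2.37541 -2.33031 -3.34284 rad/s, eef=0.15409 0.13128 1.13499 m, tau=1.87558 -0.17323 1.10120 4.06289 3.20933 N·m.
t=0.16000 s (step 16): theta=-0.16227 -1.16210 -0.31824 -0.68384 -1.13061 rad, qd=-0.48456 -2.69888 -2.26113 -2.06418 -3.39245 rad/s, eef=0.12732 0.12059 1.07744 m, tau=1.76815 1.11164 5.57513 4.33677 4.60212 N·m.
t=0.20000 s (step 20): theta=-0.18008 -1.26281 -0.40450 -0.76059 -1.26358 rad, qd=-0.38788 -2.31450 -2.04181 -1.78004 -3.23154 rad/s, eef=0.10081 0.10899 1.01877 m, tau=1.58769 1.71927 8.01033 4.92035 5.74373 N·m.
t=0.24000 s (step 24): theta=-0.19257 -1.34676 -0.48085 -0.82713 -1.38713 rad, qd=-0.22993 -1.88252 -1.77108 -1.55775 -2.93230 rad/s, eef=0.07613 0.09789 0.96216 m, tau=1.42413 1.92904 9.11499 5.58527 6.57759 N·m.
t=0.28000 s (step 28): theta=-0.19857 -1.41426 -0.54583 -0.88609 -1.49706 rad, qd=-0.07001 -1.50209 -1.47660 -1.39854 -2.55991 rad/s, eef=0.05392 0.08823 0.90949 m, tau=1.31384 1.92246 9.39797 6.21415 7.11191 N·m.
t=0.32000 s (step 32): theta=-0.19908 -1.46875 -0.59886 -0.93980 -1.59124 rad, qd=0.02251 -1.25583 -1.17449 -1.29850 -2.13994 rad/s, eef=0.03430 0.08048 0.86174 m, tau=1.24416 1.83409 9.17309 6.76447 7.38603 N·m.
t=0.36000 s (step 36): theta=-0.19686 -1.51518 -0.63994 -0.98982 -1.66891 rad, qd=0.09416 -1.06265 -0.88300 -1.19893 -1.75462 rad/s, eef=0.01710 0.07475 0.81927 m, tau=1.20122 1.69754 8.69268 7.22123 7.47081 N·m.
t=0.40000 s (step 40): theta=-0.19154 -1.55408 -0.66979 -1.03559 -1.73225 rad, qd=0.17032 -0.88870 -0.61320 -1.08961 -1.41837 rad/s, eef=0.00220 0.07082 0.78203 m, tau=1.18127 1.52977 8.08220 7.58436 7.41200 N·m.
t=0.44000 s (step 44): theta=-0.18339 -1.58673 -0.68938 -1.07694 -1.78294 rad, qd=0.23423 -0.75010 -0.37103 -0.97834 -1.12143 rad/s, eef=-0.01062 0.06845 0.74976 m, tau=1.17547 1.35852 7.39805 7.86675 7.25169 N·m.
t=0.48000 s (step 48): theta=-0.17290 -1.61439 -0.69992 -1.11380 -1.82256 rad, qd=0.28777 -0.63871 -0.16148 -0.86569 -0.86478 rad/s, eef=-0.02159 0.06737 0.72211 m, tau=1.17900 1.19367 6.68327 8.08165 7.02892 N·m.
t=0.52000 s (step 52): theta=-0.16043 -1.63802 -0.70279 -1.14618 -1.85270 rad, qd=0.33349 -0.54695 0.01226 -0.75439 -0.64701 rad/s, eef=-0.03096 0.06734 0.69863 m, tau=1.18853 1.04014 5.96725 8.24195 6.77417 N·m.
t=0.56000 s (step 56): theta=-0.14622 -1.65821 -0.69949 -1.17421 -1.87487 rad, qd=0.37331 -0.46869 0.14725 -0.64936 -0.46459 rad/s, eef=-0.03895 0.06813 0.67887 m, tau=1.20295 0.89999 5.28117 8.35930 6.50979 N·m.
t=0.60000 s (step 60): theta=-0.13060 -1.67560 -0.69149 -1.19820 -1.89036 rad, qd=0.40458 -0.40563 0.24802 -0.55238 -0.31303 rad/s, eef=-0.04579 0.06954 0.66236 m, tau=1.21408 0.77972 4.62215 8.44391 6.25165 N·m.
t=0.64000 s (step 64): theta=-0.11388 -1.69069 -0.68011 -1.21851 -1.90035 rad, qd=0.42878 -0.35275 0.31661 -0.46563 -0.18928 rad/s, eef=-0.05167 0.07142 0.64867 m.
final eef position (m): -0.05167 0.07142 0.64867
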